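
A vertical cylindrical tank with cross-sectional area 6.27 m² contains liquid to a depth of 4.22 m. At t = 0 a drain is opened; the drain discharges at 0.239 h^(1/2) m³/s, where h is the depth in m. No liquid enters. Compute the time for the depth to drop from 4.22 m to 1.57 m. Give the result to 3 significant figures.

Volume balance on the tank: A dh/dt = −0.239 √h.
This is separable: 2 d(√h)/dt = −0.239/A, so √h = √h₀ − (0.239/(2A)) t.
t = 2A(√h₀ − √h)/0.239 = 2·6.27·(√4.22 − √1.57)/0.239
  = 12.540 × (2.0543 − 1.2530) / 0.239 = 42.041 s.

42.0 s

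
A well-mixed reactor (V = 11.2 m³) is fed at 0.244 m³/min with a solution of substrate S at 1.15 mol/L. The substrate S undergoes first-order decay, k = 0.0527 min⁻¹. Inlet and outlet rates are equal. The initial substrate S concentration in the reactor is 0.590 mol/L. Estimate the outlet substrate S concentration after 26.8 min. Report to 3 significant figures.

0.371 mol/L

Accumulation = in − out − consumed: V dC/dt = Q C_in − Q C − k V C.
This is linear with rate a = Q/V + k = 0.074486 min⁻¹.
C_ss = Q C_in/(Q + kV) = 0.33635 mol/L; C(t) = C_ss + (C₀ − C_ss) e^(−a t).
C(26.8) = 0.33635 + (0.25365)·e^(−0.074486·26.8) = 0.33635 + (0.25365)·0.13585 = 0.37081 mol/L.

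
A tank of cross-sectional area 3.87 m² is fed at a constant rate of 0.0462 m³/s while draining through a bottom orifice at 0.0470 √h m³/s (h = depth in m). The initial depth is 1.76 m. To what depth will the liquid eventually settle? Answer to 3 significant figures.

0.966 m

Accumulation of liquid (constant cross-section A): A dh/dt = Q_in − 0.0470 √h. At steady state dh/dt = 0:
Q_in = 0.0470 √h_ss ⇒ √h_ss = 0.0462/0.0470 = 0.98298.
h_ss = 0.98298² = 0.96625 m. (Since h₀ = 1.76 m > h_ss, the level will fall toward this value.)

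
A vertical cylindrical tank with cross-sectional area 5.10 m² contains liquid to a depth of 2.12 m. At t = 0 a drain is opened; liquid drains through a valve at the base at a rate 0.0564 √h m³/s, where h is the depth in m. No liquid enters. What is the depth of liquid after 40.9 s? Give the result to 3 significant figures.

A dh/dt = −Q_out = −0.0564 √h.
Separate and integrate: 2(√h − √h₀) = −(0.0564/A) t.
√h = √2.12 − 0.0564·40.9/(2·5.10) = 1.4560 − 0.22615 = 1.2299.
h = 1.2299² = 1.5126 m.

1.51 m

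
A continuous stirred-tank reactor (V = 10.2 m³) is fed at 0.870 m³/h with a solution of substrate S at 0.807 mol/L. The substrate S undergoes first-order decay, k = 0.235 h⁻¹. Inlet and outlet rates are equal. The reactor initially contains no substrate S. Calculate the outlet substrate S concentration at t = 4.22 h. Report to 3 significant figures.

Species balance: V dC/dt = Q C_in − Q C − k V C.
dC/dt = (Q/V) C_in − (Q/V + k) C; effective rate a = Q/V + k = 0.085294 + 0.235 = 0.32029 h⁻¹.
C_ss = Q C_in/(Q + kV) = 0.21490 mol/L; C(t) = C_ss + (C₀ − C_ss) e^(−a t).
C(4.22) = 0.21490 + (-0.21490)·e^(−0.32029·4.22) = 0.21490 + (-0.21490)·0.25882 = 0.15928 mol/L.

0.159 mol/L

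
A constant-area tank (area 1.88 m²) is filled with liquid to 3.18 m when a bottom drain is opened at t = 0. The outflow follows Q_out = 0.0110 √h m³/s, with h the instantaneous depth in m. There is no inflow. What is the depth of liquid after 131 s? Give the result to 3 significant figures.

1.96 m

Accumulation of liquid (constant cross-section A): A dh/dt = −0.0110 √h.
Separate and integrate: 2(√h − √h₀) = −(0.0110/A) t.
√h = √3.18 − 0.0110·131/(2·1.88) = 1.7833 − 0.38324 = 1.4000.
h = 1.4000² = 1.9600 m.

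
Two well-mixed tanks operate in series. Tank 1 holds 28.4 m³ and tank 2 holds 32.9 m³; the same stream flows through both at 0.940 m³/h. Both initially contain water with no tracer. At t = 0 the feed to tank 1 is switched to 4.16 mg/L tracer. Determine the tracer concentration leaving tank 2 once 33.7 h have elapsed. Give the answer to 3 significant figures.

Each tank obeys Vᵢ dCᵢ/dt = Q(Cᵢ₋₁ − Cᵢ), so τᵢ = Vᵢ/Q.
τ₁ = 28.4/0.940 = 30.213 h; τ₂ = 32.9/0.940 = 35.000 h.
Solving the cascade with C₁(0)=C₂(0)=0 gives C₂(t) = C_in[1 − (τ₁ e^(−t/τ₁) − τ₂ e^(−t/τ₂))/(τ₁ − τ₂)].
At t = 33.7: e^(−t/τ₁) = 0.32778, e^(−t/τ₂) = 0.38180.
C₂ = 4.16·[1 − (30.213·0.32778 − 35.000·0.38180)/(-4.7872)] = 4.16·0.27725 = 1.1534 mg/L.

1.15 mg/L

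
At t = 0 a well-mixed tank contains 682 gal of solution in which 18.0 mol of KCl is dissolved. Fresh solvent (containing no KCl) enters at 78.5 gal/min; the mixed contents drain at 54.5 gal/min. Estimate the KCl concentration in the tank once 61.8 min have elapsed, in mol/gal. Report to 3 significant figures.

Total volume: dV/dt = Q_in − Q_out = 24.000 gal/min, so V(t) = 682 + 24.000 t and V(61.8) = 2165.2 gal.
Species balance (pure solvent in): dm/dt = −Q_out · m/V(t).
dm/m = −Q_out dt/(V₀ + 24.000 t); integrating gives ln(m/m₀) = −(Q_out/(Q_in−Q_out)) ln(V/V₀).
m = m₀ (V₀/V)^(Q_out/(Q_in−Q_out)) = 18.0 × (682/2165.2)^(2.2708) = 1.3061 mol.
C = m/V = 1.3061/2165.2 = 0.00060321 mol/gal.

0.000603 mol/gal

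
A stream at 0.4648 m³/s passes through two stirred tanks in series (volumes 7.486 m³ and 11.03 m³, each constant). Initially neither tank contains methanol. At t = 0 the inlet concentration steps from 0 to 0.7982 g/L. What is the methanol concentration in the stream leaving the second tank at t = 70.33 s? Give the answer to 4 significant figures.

0.6913 g/L

Species balance on tank i: dCᵢ/dt = (Cᵢ₋₁ − Cᵢ)/τᵢ with τᵢ = Vᵢ/Q.
τ₁ = 7.486/0.4648 = 16.1059 s; τ₂ = 11.03/0.4648 = 23.7306 s.
Solving the cascade with C₁(0)=C₂(0)=0 gives C₂(t) = C_in[1 − (τ₁ e^(−t/τ₁) − τ₂ e^(−t/τ₂))/(τ₁ − τ₂)].
At t = 70.33: e^(−t/τ₁) = 0.0126926, e^(−t/τ₂) = 0.0516286.
C₂ = 0.7982·[1 − (16.1059·0.0126926 − 23.7306·0.0516286)/(-7.62478)] = 0.7982·0.866127 = 0.691342 g/L.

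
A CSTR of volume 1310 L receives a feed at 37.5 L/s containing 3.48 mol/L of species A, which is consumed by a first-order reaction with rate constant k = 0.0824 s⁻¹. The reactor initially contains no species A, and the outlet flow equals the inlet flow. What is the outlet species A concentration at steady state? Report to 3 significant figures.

0.897 mol/L

V dC/dt = Q(C_in − C) − k V C.
Steady state (dC/dt = 0): C_ss = Q C_in/(Q + kV) = C_in/(1 + kV/Q).
C_ss = 37.5·3.48/(37.5 + 0.0824·1310) = 130.50/145.44 = 0.89725 mol/L.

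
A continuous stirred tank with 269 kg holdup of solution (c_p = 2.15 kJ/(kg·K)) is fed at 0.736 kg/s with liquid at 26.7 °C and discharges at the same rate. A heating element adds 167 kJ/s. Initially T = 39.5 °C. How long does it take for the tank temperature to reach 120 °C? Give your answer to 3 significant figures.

740 s

Energy balance: M c_p dT/dt = ṁ c_p (T_in − T) + 167.
τ = M/ṁ = 365.49 s; T_ss = T_in + Q̇/(ṁ c_p) = 132.24 °C.
T(t) = T_ss + (T₀ − T_ss) e^(−t/τ). Set T = 120:
e^(−t/τ) = (120 − 132.24)/(39.5 − 132.24) = 0.13194
t = −365.49 · ln(0.13194) = 740.26 s.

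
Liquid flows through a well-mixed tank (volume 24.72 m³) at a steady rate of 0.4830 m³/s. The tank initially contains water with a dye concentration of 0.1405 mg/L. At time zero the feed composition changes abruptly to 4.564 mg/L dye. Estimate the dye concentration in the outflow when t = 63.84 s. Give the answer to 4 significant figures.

3.293 mg/L

Transient balance on the dissolved component: V dC/dt = Q(C_in − C).
So dC/dt = (C_in − C)/τ with τ = V/Q = 24.72/0.4830 = 51.1801 s.
Solution: C(t) = C_in + (C₀ − C_in) e^(−t/τ).
C(63.84) = 4.564 + (0.1405 − 4.564)·e^(−63.84/51.1801) = 4.564 + (-4.42350)·0.287262 = 3.29329 mg/L.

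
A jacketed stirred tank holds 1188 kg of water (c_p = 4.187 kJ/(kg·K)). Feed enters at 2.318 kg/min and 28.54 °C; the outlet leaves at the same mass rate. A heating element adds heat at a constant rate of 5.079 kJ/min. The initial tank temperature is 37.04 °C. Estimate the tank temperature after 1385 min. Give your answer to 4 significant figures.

M c_p dT/dt = ṁ c_p (T_in − T) + Q̇.
τ = M/ṁ = 512.511 min; T_ss = T_in + Q̇/(ṁ c_p) = 28.54 + 5.079/(2.318·4.187) = 29.0633 °C.
Solution: T(t) = T_ss + (T₀ − T_ss) e^(−t/τ).
T(1385) = 29.0633 + (7.97669)·e^(−1385/512.511) = 29.0633 + (7.97669)·0.0670456 = 29.5981 °C.

29.60 °C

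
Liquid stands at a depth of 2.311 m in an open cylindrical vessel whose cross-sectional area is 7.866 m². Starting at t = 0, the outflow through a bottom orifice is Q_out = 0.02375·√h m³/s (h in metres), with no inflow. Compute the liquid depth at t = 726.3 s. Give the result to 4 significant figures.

0.1795 m

Volume balance on the tank: A dh/dt = −0.02375 √h.
This is separable: 2 d(√h)/dt = −0.02375/A, so √h = √h₀ − (0.02375/(2A)) t.
√h = √2.311 − 0.02375·726.3/(2·7.866) = 1.52020 − 1.09647 = 0.423730.
h = 0.423730² = 0.179547 m.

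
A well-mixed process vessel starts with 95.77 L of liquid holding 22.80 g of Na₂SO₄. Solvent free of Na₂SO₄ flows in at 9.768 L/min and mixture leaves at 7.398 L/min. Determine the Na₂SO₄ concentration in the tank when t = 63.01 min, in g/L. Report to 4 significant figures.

Let m(t) be the amount of Na₂SO₄. Volume: V(t) = V₀ + (Q_in − Q_out) t = 95.77 + 2.37000 t; V(63.01) = 245.104 L.
No Na₂SO₄ enters, so dm/dt = −Q_out · (m/V).
dm/m = −Q_out dt/(V₀ + 2.37000 t); integrating gives ln(m/m₀) = −(Q_out/(Q_in−Q_out)) ln(V/V₀).
m = m₀ (V₀/V)^(Q_out/(Q_in−Q_out)) = 22.80 × (95.77/245.104)^(3.12152) = 1.21333 g.
C = m/V = 1.21333/245.104 = 0.00495028 g/L.

0.004950 g/L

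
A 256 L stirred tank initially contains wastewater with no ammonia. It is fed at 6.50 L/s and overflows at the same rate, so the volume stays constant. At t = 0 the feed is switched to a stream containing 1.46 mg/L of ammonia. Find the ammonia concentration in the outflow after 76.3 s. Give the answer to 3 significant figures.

Species balance on the tank: V dC/dt = Q(C_in − C).
Time constant τ = V/Q = 256/6.50 = 39.385 s.
This is linear first-order; C(t) = C_in + (C₀ − C_in) e^(−t/τ).
C(76.3) = 1.46 + (0 − 1.46)·e^(−76.3/39.385) = 1.46 + (-1.4600)·0.14409 = 1.2496 mg/L.

1.25 mg/L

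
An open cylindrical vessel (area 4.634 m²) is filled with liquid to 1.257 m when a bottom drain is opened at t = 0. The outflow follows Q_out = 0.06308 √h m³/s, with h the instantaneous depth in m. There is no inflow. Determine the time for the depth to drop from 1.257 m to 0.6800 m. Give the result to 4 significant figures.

43.57 s

With no inflow, A dh/dt = −0.06308 √h.
∫ h^(−1/2) dh = −(0.06308/A) ∫ dt, giving 2√h = 2√h₀ − (0.06308/A) t.
t = 2A(√h₀ − √h)/0.06308 = 2·4.634·(√1.257 − √0.6800)/0.06308
  = 9.26800 × (1.12116 − 0.824621) / 0.06308 = 43.5689 s.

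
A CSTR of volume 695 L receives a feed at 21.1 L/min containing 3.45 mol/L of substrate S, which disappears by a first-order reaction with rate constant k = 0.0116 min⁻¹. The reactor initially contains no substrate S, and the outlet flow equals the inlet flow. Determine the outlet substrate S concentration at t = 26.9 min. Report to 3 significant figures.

1.69 mol/L

Species balance: V dC/dt = Q C_in − Q C − k V C.
dC/dt = (Q/V) C_in − (Q/V + k) C; effective rate a = Q/V + k = 0.030360 + 0.0116 = 0.041960 min⁻¹.
C_ss = Q C_in/(Q + kV) = 2.4962 mol/L; C(t) = C_ss + (C₀ − C_ss) e^(−a t).
C(26.9) = 2.4962 + (-2.4962)·e^(−0.041960·26.9) = 2.4962 + (-2.4962)·0.32345 = 1.6888 mol/L.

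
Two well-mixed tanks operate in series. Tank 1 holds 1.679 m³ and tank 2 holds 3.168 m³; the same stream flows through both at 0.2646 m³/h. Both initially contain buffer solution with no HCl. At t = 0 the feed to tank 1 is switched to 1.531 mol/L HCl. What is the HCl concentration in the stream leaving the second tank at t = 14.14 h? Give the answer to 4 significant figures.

0.7170 mol/L

Species balance on tank i: dCᵢ/dt = (Cᵢ₋₁ − Cᵢ)/τᵢ with τᵢ = Vᵢ/Q.
τ₁ = 1.679/0.2646 = 6.34543 h; τ₂ = 3.168/0.2646 = 11.9728 h.
Tank 1: C₁ = C_in(1 − e^(−t/τ₁)). Tank 2 (τ₁ ≠ τ₂): C₂ = C_in[1 − (τ₁ e^(−t/τ₁) − τ₂ e^(−t/τ₂))/(τ₁ − τ₂)].
At t = 14.14: e^(−t/τ₁) = 0.107703, e^(−t/τ₂) = 0.306968.
C₂ = 1.531·[1 − (6.34543·0.107703 − 11.9728·0.306968)/(-5.62736)] = 1.531·0.468340 = 0.717029 mol/L.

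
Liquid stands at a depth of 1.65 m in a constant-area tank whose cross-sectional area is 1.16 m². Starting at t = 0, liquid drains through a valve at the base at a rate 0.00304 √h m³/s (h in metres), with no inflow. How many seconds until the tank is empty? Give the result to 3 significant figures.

With no inflow, A dh/dt = −0.00304 √h.
This is separable: 2 d(√h)/dt = −0.00304/A, so √h = √h₀ − (0.00304/(2A)) t.
Set h = 0: 2√h₀ = (0.00304/A) t_empty ⇒ t_empty = 2A√h₀/0.00304.
t_empty = 2·1.16·√1.65/0.00304 = 2.3200·1.2845/0.00304 = 980.29 s.

980 s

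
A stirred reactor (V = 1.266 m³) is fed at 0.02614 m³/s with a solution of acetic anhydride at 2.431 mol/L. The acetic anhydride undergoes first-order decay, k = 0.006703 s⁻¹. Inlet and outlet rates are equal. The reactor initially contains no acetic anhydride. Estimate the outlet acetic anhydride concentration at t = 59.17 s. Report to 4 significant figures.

1.471 mol/L

V dC/dt = Q(C_in − C) − k V C.
This is linear with rate a = Q/V + k = 0.0273507 s⁻¹.
C_ss = Q C_in/(Q + kV) = 1.83522 mol/L; C(t) = C_ss + (C₀ − C_ss) e^(−a t).
C(59.17) = 1.83522 + (-1.83522)·e^(−0.0273507·59.17) = 1.83522 + (-1.83522)·0.198227 = 1.47143 mol/L.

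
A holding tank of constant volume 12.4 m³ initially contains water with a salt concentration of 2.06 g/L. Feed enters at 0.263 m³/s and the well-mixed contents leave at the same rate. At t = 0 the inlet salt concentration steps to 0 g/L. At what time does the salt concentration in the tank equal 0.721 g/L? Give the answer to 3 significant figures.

49.5 s

Species balance: V dC/dt = Q(C_in − C) ⇒ τ = V/Q = 47.148 s.
C(t) = C_in + (C₀ − C_in) e^(−t/τ). Set C = 0.721 and solve for t:
e^(−t/τ) = (C − C_in)/(C₀ − C_in) = (0.721 − 0)/(2.06 − 0) = 0.35000
t = −τ ln(…) = 47.148 × 1.0498 = 49.497 s.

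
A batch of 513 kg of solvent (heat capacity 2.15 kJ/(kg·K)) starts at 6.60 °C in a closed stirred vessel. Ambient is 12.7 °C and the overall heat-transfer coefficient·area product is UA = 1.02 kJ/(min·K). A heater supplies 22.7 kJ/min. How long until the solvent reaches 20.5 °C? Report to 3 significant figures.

729 min

Unsteady energy balance on the tank contents: M c_p dT/dt = −UA(T − T_amb) + Q̇.
τ = M c_p/UA = 1081.3 min; T_ss = T_amb + Q̇/UA = 12.7 + 22.7/1.02 = 34.955 °C.
T(t) = T_ss + (T₀ − T_ss)e^(−t/τ); set T = 20.5:
t = −τ ln[(T − T_ss)/(T₀ − T_ss)] = −1081.3 · ln(0.50978) = 728.56 min.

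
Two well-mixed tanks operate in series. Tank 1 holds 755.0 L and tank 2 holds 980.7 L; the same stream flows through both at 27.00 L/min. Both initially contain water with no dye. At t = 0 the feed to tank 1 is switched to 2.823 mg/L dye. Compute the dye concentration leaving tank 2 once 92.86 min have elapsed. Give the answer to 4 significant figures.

Species balance on tank i: dCᵢ/dt = (Cᵢ₋₁ − Cᵢ)/τᵢ with τᵢ = Vᵢ/Q.
τ₁ = 755.0/27.00 = 27.9630 min; τ₂ = 980.7/27.00 = 36.3222 min.
Tank 1: C₁ = C_in(1 − e^(−t/τ₁)). Tank 2 (τ₁ ≠ τ₂): C₂ = C_in[1 − (τ₁ e^(−t/τ₁) − τ₂ e^(−t/τ₂))/(τ₁ − τ₂)].
At t = 92.86: e^(−t/τ₁) = 0.0361232, e^(−t/τ₂) = 0.0775710.
C₂ = 2.823·[1 − (27.9630·0.0361232 − 36.3222·0.0775710)/(-8.35926)] = 2.823·0.783780 = 2.21261 mg/L.

2.213 mg/L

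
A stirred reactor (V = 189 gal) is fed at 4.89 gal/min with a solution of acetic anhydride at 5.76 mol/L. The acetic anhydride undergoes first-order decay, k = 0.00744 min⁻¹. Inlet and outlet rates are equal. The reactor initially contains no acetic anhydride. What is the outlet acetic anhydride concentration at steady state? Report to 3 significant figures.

V dC/dt = Q(C_in − C) − k V C.
At steady state: 0 = Q C_in − (Q + kV) C_ss, so C_ss = Q C_in/(Q + kV).
C_ss = 4.89·5.76/(4.89 + 0.00744·189) = 28.166/6.2962 = 4.4736 mol/L.

4.47 mol/L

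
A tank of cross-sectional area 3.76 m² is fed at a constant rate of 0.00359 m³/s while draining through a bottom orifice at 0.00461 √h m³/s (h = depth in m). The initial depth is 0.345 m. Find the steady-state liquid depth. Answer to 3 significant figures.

Level balance: A dh/dt = 0.00359 − 0.00461 √h. Setting dh/dt = 0:
Q_in = 0.00461 √h_ss ⇒ √h_ss = 0.00359/0.00461 = 0.77874.
h_ss = 0.77874² = 0.60644 m. (Since h₀ = 0.345 m < h_ss, the level will rise toward this value.)

0.606 m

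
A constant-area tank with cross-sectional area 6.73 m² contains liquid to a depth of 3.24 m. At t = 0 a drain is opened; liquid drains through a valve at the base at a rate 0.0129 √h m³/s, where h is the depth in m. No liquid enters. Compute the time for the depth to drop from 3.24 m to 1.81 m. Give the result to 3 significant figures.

474 s

A dh/dt = −Q_out = −0.0129 √h.
Separate and integrate: 2(√h − √h₀) = −(0.0129/A) t.
t = 2A(√h₀ − √h)/0.0129 = 2·6.73·(√3.24 − √1.81)/0.0129
  = 13.460 × (1.8000 − 1.3454) / 0.0129 = 474.37 s.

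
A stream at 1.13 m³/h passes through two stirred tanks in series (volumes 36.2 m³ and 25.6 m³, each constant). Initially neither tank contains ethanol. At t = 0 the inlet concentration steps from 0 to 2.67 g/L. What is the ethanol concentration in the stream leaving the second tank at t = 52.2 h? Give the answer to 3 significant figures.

Each tank obeys Vᵢ dCᵢ/dt = Q(Cᵢ₋₁ − Cᵢ), so τᵢ = Vᵢ/Q.
τ₁ = 36.2/1.13 = 32.035 h; τ₂ = 25.6/1.13 = 22.655 h.
Solving the cascade with C₁(0)=C₂(0)=0 gives C₂(t) = C_in[1 − (τ₁ e^(−t/τ₁) − τ₂ e^(−t/τ₂))/(τ₁ − τ₂)].
At t = 52.2: e^(−t/τ₁) = 0.19604, e^(−t/τ₂) = 0.099845.
C₂ = 2.67·[1 − (32.035·0.19604 − 22.655·0.099845)/(9.3805)] = 2.67·0.57165 = 1.5263 g/L.

1.53 g/L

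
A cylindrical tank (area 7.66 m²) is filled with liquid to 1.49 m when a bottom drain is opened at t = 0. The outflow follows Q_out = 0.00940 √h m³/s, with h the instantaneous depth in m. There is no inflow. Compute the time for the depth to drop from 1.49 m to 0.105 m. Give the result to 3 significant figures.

1460 s

With no inflow, A dh/dt = −0.00940 √h.
Separate and integrate: 2(√h − √h₀) = −(0.00940/A) t.
t = 2A(√h₀ − √h)/0.00940 = 2·7.66·(√1.49 − √0.105)/0.00940
  = 15.320 × (1.2207 − 0.32404) / 0.00940 = 1461.3 s.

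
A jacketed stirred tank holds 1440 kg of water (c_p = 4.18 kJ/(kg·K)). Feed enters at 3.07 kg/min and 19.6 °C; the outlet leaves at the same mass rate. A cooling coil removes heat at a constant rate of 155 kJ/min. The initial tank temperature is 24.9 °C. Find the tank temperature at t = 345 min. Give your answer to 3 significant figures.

15.9 °C

First-law balance (no shaft work): M c_p dT/dt = ṁ c_p (T_in − T) − 155.
Rearrange: dT/dt = (T_ss − T)/τ with τ = M/ṁ = 469.06 min and T_ss = T_in − Q̇/(ṁ c_p) = 7.5214 °C.
Integrating: T(t) = T_ss + (T₀ − T_ss) e^(−t/τ).
T(345) = 7.5214 + (17.379)·e^(−345/469.06) = 7.5214 + (17.379)·0.47926 = 15.850 °C.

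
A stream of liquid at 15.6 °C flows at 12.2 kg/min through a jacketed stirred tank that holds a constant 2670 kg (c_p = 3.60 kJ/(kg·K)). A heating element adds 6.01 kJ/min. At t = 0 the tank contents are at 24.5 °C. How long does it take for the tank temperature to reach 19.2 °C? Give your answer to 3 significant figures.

203 min

Energy balance: M c_p dT/dt = ṁ c_p (T_in − T) + 6.01.
τ = M/ṁ = 218.85 min; T_ss = T_in + Q̇/(ṁ c_p) = 15.737 °C.
T(t) = T_ss + (T₀ − T_ss) e^(−t/τ). Set T = 19.2:
e^(−t/τ) = (19.2 − 15.737)/(24.5 − 15.737) = 0.39520
t = −218.85 · ln(0.39520) = 203.18 min.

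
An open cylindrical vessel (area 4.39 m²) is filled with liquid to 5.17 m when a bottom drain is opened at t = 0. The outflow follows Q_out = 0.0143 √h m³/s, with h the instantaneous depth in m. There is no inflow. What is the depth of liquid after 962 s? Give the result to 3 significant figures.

Unsteady balance on liquid volume: A dh/dt = −0.0143 √h.
This is separable: 2 d(√h)/dt = −0.0143/A, so √h = √h₀ − (0.0143/(2A)) t.
√h = √5.17 − 0.0143·962/(2·4.39) = 2.2738 − 1.5668 = 0.70695.
h = 0.70695² = 0.49978 m.

0.500 m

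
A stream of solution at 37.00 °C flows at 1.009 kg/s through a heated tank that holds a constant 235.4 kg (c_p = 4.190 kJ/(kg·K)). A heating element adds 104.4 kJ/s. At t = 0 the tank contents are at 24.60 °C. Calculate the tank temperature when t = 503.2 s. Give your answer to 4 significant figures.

M c_p dT/dt = ṁ c_p (T_in − T) + Q̇.
Rearrange: dT/dt = (T_ss − T)/τ with τ = M/ṁ = 233.300 s and T_ss = T_in + Q̇/(ṁ c_p) = 61.6942 °C.
T approaches T_ss exponentially: T(t) = T_ss + (T₀ − T_ss) e^(−t/τ).
T(503.2) = 61.6942 + (-37.0942)·e^(−503.2/233.300) = 61.6942 + (-37.0942)·0.115686 = 57.4029 °C.

57.40 °C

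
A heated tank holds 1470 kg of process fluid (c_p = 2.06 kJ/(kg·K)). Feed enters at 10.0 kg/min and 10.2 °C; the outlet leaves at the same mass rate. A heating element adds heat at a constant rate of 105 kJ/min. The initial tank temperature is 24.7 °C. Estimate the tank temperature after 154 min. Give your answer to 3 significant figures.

Heat balance on the well-mixed liquid: M c_p dT/dt = ṁ c_p (T_in − T) + 105.
Rearrange: dT/dt = (T_ss − T)/τ with τ = M/ṁ = 147.00 min and T_ss = T_in + Q̇/(ṁ c_p) = 15.297 °C.
Integrating: T(t) = T_ss + (T₀ − T_ss) e^(−t/τ).
T(154) = 15.297 + (9.4029)·e^(−154/147.00) = 15.297 + (9.4029)·0.35077 = 18.595 °C.

18.6 °C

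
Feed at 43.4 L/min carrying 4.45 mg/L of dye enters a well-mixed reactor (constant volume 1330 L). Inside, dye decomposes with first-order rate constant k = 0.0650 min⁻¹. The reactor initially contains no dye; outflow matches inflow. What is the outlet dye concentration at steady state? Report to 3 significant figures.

1.49 mg/L

Species balance: V dC/dt = Q C_in − Q C − k V C.
At steady state: 0 = Q C_in − (Q + kV) C_ss, so C_ss = Q C_in/(Q + kV).
C_ss = 43.4·4.45/(43.4 + 0.0650·1330) = 193.13/129.85 = 1.4873 mg/L.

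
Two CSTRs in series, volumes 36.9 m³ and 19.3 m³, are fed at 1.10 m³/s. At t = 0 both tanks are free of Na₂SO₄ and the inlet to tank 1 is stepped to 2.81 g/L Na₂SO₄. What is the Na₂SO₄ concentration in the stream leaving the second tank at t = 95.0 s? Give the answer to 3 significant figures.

Species balance on tank i: dCᵢ/dt = (Cᵢ₋₁ − Cᵢ)/τᵢ with τᵢ = Vᵢ/Q.
τ₁ = 36.9/1.10 = 33.545 s; τ₂ = 19.3/1.10 = 17.545 s.
Tank 1: C₁ = C_in(1 − e^(−t/τ₁)). Tank 2 (τ₁ ≠ τ₂): C₂ = C_in[1 − (τ₁ e^(−t/τ₁) − τ₂ e^(−t/τ₂))/(τ₁ − τ₂)].
At t = 95.0: e^(−t/τ₁) = 0.058896, e^(−t/τ₂) = 0.0044515.
C₂ = 2.81·[1 − (33.545·0.058896 − 17.545·0.0044515)/(16.000)] = 2.81·0.88140 = 2.4767 g/L.

2.48 g/L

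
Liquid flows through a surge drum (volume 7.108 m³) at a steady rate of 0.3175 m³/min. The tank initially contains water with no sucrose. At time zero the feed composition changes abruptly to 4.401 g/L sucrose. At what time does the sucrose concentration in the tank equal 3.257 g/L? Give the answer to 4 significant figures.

30.16 min

Species balance: V dC/dt = Q(C_in − C) ⇒ τ = V/Q = 22.3874 min.
C(t) = C_in + (C₀ − C_in) e^(−t/τ). Set C = 3.257 and solve for t:
e^(−t/τ) = (C − C_in)/(C₀ − C_in) = (3.257 − 4.401)/(0 − 4.401) = 0.259941
t = −τ ln(…) = 22.3874 × 1.34730 = 30.1626 min.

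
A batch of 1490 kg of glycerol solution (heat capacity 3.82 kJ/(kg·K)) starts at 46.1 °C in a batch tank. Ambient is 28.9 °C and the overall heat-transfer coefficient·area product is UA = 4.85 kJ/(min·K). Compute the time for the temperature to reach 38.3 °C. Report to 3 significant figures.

M c_p dT/dt = −UA(T − T_amb).
τ = M c_p/UA = 1173.6 min; T_ss = T_amb = 28.900 °C.
T(t) = T_ss + (T₀ − T_ss)e^(−t/τ); set T = 38.3:
t = −τ ln[(T − T_ss)/(T₀ − T_ss)] = −1173.6 · ln(0.54651) = 709.07 min.

709 min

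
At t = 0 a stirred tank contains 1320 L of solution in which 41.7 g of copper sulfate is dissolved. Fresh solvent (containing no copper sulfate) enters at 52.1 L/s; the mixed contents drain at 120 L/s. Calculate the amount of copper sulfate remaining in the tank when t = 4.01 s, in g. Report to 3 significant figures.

27.7 g

Total volume: dV/dt = Q_in − Q_out = -67.900 L/s, so V(t) = 1320 − 67.900 t and V(4.01) = 1047.7 L.
Species balance (pure solvent in): dm/dt = −Q_out · m/V(t).
Separate: dm/m = −Q_out dt/V(t) ⇒ ln(m/m₀) = −(Q_out/(Q_in−Q_out)) ln(V/V₀).
m = m₀ (V₀/V)^(Q_out/(Q_in−Q_out)) = 41.7 × (1320/1047.7)^(-1.7673) = 27.722 g.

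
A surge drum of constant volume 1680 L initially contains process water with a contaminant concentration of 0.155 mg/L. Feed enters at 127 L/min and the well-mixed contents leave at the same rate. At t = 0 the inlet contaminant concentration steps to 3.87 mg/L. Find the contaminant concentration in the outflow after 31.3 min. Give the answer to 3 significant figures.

Accumulation = in − out for the solute gives V dC/dt = Q(C_in − C).
Time constant τ = V/Q = 1680/127 = 13.228 min.
Integrating: C(t) = C_in + (C₀ − C_in) e^(−t/τ).
C(31.3) = 3.87 + (0.155 − 3.87)·e^(−31.3/13.228) = 3.87 + (-3.7150)·0.093843 = 3.5214 mg/L.

3.52 mg/L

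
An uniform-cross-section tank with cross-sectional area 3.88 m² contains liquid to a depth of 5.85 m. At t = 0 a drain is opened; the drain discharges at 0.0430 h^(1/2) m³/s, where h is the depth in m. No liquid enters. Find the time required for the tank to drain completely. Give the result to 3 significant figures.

436 s

Mass balance (ρ constant): A dh/dt = −0.0430 √h.
Separate and integrate: 2(√h − √h₀) = −(0.0430/A) t.
Tank is empty when √h = 0: t_empty = 2A√h₀/0.0430.
t_empty = 2·3.88·√5.85/0.0430 = 7.7600·2.4187/0.0430 = 436.49 s.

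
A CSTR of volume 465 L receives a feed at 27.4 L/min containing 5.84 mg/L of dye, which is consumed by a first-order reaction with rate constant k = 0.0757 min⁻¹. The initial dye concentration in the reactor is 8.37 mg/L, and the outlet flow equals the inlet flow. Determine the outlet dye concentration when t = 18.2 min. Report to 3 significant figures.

Accumulation = in − out − consumed: V dC/dt = Q C_in − Q C − k V C.
dC/dt = (Q/V) C_in − (Q/V + k) C; effective rate a = Q/V + k = 0.058925 + 0.0757 = 0.13462 min⁻¹.
C_ss = Q C_in/(Q + kV) = 2.5561 mg/L; C(t) = C_ss + (C₀ − C_ss) e^(−a t).
C(18.2) = 2.5561 + (5.8139)·e^(−0.13462·18.2) = 2.5561 + (5.8139)·0.086279 = 3.0578 mg/L.

3.06 mg/L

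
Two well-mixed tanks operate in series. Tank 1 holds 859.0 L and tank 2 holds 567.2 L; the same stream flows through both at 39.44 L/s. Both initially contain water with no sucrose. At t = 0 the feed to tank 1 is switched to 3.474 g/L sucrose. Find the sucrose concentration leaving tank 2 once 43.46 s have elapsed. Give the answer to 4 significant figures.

2.412 g/L

Each tank obeys Vᵢ dCᵢ/dt = Q(Cᵢ₋₁ − Cᵢ), so τᵢ = Vᵢ/Q.
τ₁ = 859.0/39.44 = 21.7799 s; τ₂ = 567.2/39.44 = 14.3813 s.
Solving the cascade with C₁(0)=C₂(0)=0 gives C₂(t) = C_in[1 − (τ₁ e^(−t/τ₁) − τ₂ e^(−t/τ₂))/(τ₁ − τ₂)].
At t = 43.46: e^(−t/τ₁) = 0.135957, e^(−t/τ₂) = 0.0487051.
C₂ = 3.474·[1 − (21.7799·0.135957 − 14.3813·0.0487051)/(7.39858)] = 3.474·0.694443 = 2.41249 g/L.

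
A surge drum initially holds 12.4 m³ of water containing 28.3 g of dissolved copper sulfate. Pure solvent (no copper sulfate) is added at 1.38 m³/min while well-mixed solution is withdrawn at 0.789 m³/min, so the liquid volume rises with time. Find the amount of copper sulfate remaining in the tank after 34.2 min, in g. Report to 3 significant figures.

Let m(t) be the amount of copper sulfate. Volume: V(t) = V₀ + (Q_in − Q_out) t = 12.4 + 0.59100 t; V(34.2) = 32.612 m³.
Species balance (pure solvent in): dm/dt = −Q_out · m/V(t).
dm/m = −Q_out dt/(V₀ + 0.59100 t); integrating gives ln(m/m₀) = −(Q_out/(Q_in−Q_out)) ln(V/V₀).
m = m₀ (V₀/V)^(Q_out/(Q_in−Q_out)) = 28.3 × (12.4/32.612)^(1.3350) = 7.7827 g.

7.78 g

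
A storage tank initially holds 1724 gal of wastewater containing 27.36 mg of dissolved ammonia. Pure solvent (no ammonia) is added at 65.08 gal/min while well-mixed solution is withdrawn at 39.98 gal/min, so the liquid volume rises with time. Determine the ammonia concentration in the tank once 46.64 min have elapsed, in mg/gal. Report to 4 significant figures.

Let m(t) be the amount of ammonia. Volume: V(t) = V₀ + (Q_in − Q_out) t = 1724 + 25.1000 t; V(46.64) = 2894.66 gal.
No ammonia enters, so dm/dt = −Q_out · (m/V).
Separate: dm/m = −Q_out dt/V(t) ⇒ ln(m/m₀) = −(Q_out/(Q_in−Q_out)) ln(V/V₀).
m = m₀ (V₀/V)^(Q_out/(Q_in−Q_out)) = 27.36 × (1724/2894.66)^(1.59283) = 11.9849 mg.
C = m/V = 11.9849/2894.66 = 0.00414033 mg/gal.

0.004140 mg/gal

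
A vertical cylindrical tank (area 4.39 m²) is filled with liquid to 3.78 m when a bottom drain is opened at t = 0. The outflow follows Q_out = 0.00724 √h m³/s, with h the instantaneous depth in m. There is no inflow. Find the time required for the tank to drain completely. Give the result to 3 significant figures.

A dh/dt = −Q_out = −0.00724 √h.
Separate and integrate: 2(√h − √h₀) = −(0.00724/A) t.
Set h = 0: 2√h₀ = (0.00724/A) t_empty ⇒ t_empty = 2A√h₀/0.00724.
t_empty = 2·4.39·√3.78/0.00724 = 8.7800·1.9442/0.00724 = 2357.8 s.

2360 s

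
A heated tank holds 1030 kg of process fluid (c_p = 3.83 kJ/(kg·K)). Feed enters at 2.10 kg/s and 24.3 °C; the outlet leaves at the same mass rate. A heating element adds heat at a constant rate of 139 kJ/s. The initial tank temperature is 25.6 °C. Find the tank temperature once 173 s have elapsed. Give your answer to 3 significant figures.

M c_p dT/dt = ṁ c_p (T_in − T) + Q̇.
τ = M/ṁ = 490.48 s; T_ss = T_in + Q̇/(ṁ c_p) = 24.3 + 139/(2.10·3.83) = 41.582 °C.
Solution: T(t) = T_ss + (T₀ − T_ss) e^(−t/τ).
T(173) = 41.582 + (-15.982)·e^(−173/490.48) = 41.582 + (-15.982)·0.70278 = 30.350 °C.

30.4 °C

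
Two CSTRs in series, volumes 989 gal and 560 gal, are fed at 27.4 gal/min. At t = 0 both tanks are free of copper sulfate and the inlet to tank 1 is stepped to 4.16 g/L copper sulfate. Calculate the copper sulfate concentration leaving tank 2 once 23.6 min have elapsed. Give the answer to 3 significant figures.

0.884 g/L

Each tank obeys Vᵢ dCᵢ/dt = Q(Cᵢ₋₁ − Cᵢ), so τᵢ = Vᵢ/Q.
τ₁ = 989/27.4 = 36.095 min; τ₂ = 560/27.4 = 20.438 min.
Tank 1: C₁ = C_in(1 − e^(−t/τ₁)). Tank 2 (τ₁ ≠ τ₂): C₂ = C_in[1 − (τ₁ e^(−t/τ₁) − τ₂ e^(−t/τ₂))/(τ₁ − τ₂)].
At t = 23.6: e^(−t/τ₁) = 0.52005, e^(−t/τ₂) = 0.31515.
C₂ = 4.16·[1 − (36.095·0.52005 − 20.438·0.31515)/(15.657)] = 4.16·0.21248 = 0.88392 g/L.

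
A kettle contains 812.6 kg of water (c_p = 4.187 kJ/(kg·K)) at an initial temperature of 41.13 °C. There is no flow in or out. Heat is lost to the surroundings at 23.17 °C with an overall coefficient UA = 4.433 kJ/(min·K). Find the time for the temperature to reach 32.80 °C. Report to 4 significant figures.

M c_p dT/dt = −UA(T − T_amb).
τ = M c_p/UA = 767.506 min; T_ss = T_amb = 23.1700 °C.
T(t) = T_ss + (T₀ − T_ss)e^(−t/τ); set T = 32.80:
t = −τ ln[(T − T_ss)/(T₀ − T_ss)] = −767.506 · ln(0.536192) = 478.359 min.

478.4 min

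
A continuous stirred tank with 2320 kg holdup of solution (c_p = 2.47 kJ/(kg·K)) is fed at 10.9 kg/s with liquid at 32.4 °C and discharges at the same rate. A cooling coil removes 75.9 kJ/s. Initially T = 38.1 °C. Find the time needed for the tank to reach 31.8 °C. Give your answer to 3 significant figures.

286 s

Energy balance: M c_p dT/dt = ṁ c_p (T_in − T) − 75.9.
τ = M/ṁ = 212.84 s; T_ss = T_in − Q̇/(ṁ c_p) = 29.581 °C.
T(t) = T_ss + (T₀ − T_ss) e^(−t/τ). Set T = 31.8:
e^(−t/τ) = (31.8 − 29.581)/(38.1 − 29.581) = 0.26049
t = −212.84 · ln(0.26049) = 286.32 s.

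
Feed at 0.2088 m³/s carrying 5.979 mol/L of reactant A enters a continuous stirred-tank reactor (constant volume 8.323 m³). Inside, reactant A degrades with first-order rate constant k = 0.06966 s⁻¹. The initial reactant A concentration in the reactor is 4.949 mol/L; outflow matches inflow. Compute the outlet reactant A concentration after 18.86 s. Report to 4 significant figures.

V dC/dt = Q(C_in − C) − k V C.
This is linear with rate a = Q/V + k = 0.0947471 s⁻¹.
C_ss = Q C_in/(Q + kV) = 1.58312 mol/L; C(t) = C_ss + (C₀ − C_ss) e^(−a t).
C(18.86) = 1.58312 + (3.36588)·e^(−0.0947471·18.86) = 1.58312 + (3.36588)·0.167473 = 2.14681 mol/L.

2.147 mol/L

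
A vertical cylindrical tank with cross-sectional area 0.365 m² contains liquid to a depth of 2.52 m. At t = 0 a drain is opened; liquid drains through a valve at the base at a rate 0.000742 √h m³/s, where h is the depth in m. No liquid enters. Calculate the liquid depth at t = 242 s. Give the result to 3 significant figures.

A dh/dt = −Q_out = −0.000742 √h.
∫ h^(−1/2) dh = −(0.000742/A) ∫ dt, giving 2√h = 2√h₀ − (0.000742/A) t.
√h = √2.52 − 0.000742·242/(2·0.365) = 1.5875 − 0.24598 = 1.3415.
h = 1.3415² = 1.7995 m.

1.80 m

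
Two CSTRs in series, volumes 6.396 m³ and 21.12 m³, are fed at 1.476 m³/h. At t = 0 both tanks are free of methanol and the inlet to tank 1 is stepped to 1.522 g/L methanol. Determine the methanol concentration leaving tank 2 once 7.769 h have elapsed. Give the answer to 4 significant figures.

0.3636 g/L

Time constants: τᵢ = Vᵢ/Q for each well-mixed tank.
τ₁ = 6.396/1.476 = 4.33333 h; τ₂ = 21.12/1.476 = 14.3089 h.
Tank 1: C₁ = C_in(1 − e^(−t/τ₁)). Tank 2 (τ₁ ≠ τ₂): C₂ = C_in[1 − (τ₁ e^(−t/τ₁) − τ₂ e^(−t/τ₂))/(τ₁ − τ₂)].
At t = 7.769: e^(−t/τ₁) = 0.166486, e^(−t/τ₂) = 0.581033.
C₂ = 1.522·[1 − (4.33333·0.166486 − 14.3089·0.581033)/(-9.97561)] = 1.522·0.238890 = 0.363591 g/L.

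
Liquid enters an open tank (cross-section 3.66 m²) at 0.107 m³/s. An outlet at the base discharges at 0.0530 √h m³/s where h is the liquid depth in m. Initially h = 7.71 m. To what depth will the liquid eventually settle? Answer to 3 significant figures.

Volume balance on the tank: A dh/dt = Q_in − 0.0530 √h. At steady state dh/dt = 0:
Q_in = 0.0530 √h_ss ⇒ √h_ss = 0.107/0.0530 = 2.0189.
h_ss = 2.0189² = 4.0758 m. (Since h₀ = 7.71 m > h_ss, the level will fall toward this value.)

4.08 m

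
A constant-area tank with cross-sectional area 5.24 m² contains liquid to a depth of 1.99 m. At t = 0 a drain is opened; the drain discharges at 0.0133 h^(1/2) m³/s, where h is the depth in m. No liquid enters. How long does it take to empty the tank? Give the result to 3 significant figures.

With no inflow, A dh/dt = −0.0133 √h.
∫ h^(−1/2) dh = −(0.0133/A) ∫ dt, giving 2√h = 2√h₀ − (0.0133/A) t.
Tank is empty when √h = 0: t_empty = 2A√h₀/0.0133.
t_empty = 2·5.24·√1.99/0.0133 = 10.480·1.4107/0.0133 = 1111.6 s.

1110 s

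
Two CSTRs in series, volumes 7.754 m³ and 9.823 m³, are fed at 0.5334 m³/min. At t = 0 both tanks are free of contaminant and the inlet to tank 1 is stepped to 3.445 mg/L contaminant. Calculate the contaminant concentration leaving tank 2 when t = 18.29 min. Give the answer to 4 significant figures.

Species balance on tank i: dCᵢ/dt = (Cᵢ₋₁ − Cᵢ)/τᵢ with τᵢ = Vᵢ/Q.
τ₁ = 7.754/0.5334 = 14.5369 min; τ₂ = 9.823/0.5334 = 18.4158 min.
Solving the cascade with C₁(0)=C₂(0)=0 gives C₂(t) = C_in[1 − (τ₁ e^(−t/τ₁) − τ₂ e^(−t/τ₂))/(τ₁ − τ₂)].
At t = 18.29: e^(−t/τ₁) = 0.284172, e^(−t/τ₂) = 0.370402.
C₂ = 3.445·[1 − (14.5369·0.284172 − 18.4158·0.370402)/(-3.87889)] = 3.445·0.306437 = 1.05567 mg/L.

1.056 mg/L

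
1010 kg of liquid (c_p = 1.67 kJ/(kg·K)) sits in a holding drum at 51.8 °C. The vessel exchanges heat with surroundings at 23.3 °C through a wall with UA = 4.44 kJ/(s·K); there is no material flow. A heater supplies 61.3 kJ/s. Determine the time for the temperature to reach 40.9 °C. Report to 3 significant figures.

514 s

Unsteady energy balance on the tank contents: M c_p dT/dt = −UA(T − T_amb) + Q̇.
τ = M c_p/UA = 379.89 s; T_ss = T_amb + Q̇/UA = 23.3 + 61.3/4.44 = 37.106 °C.
T(t) = T_ss + (T₀ − T_ss)e^(−t/τ); set T = 40.9:
t = −τ ln[(T − T_ss)/(T₀ − T_ss)] = −379.89 · ln(0.25819) = 514.40 s.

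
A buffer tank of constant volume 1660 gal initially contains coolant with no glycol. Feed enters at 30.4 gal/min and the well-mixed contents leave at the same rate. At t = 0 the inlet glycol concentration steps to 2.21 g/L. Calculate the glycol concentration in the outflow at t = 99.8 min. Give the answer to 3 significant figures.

Accumulation = in − out for the solute gives V dC/dt = Q(C_in − C).
Rewrite as dC/dt + C/τ = C_in/τ, τ = V/Q = 54.605 min.
C approaches C_in exponentially: C(t) = C_in + (C₀ − C_in) e^(−t/τ).
C(99.8) = 2.21 + (0 − 2.21)·e^(−99.8/54.605) = 2.21 + (-2.2100)·0.16079 = 1.8547 g/L.

1.85 g/L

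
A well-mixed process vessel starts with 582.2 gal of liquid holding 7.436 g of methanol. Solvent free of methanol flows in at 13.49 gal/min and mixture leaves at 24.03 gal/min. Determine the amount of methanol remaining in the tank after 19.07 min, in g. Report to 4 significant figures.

Total volume: dV/dt = Q_in − Q_out = -10.5400 gal/min, so V(t) = 582.2 − 10.5400 t and V(19.07) = 381.202 gal.
Species balance (pure solvent in): dm/dt = −Q_out · m/V(t).
Separate: dm/m = −Q_out dt/V(t) ⇒ ln(m/m₀) = −(Q_out/(Q_in−Q_out)) ln(V/V₀).
m = m₀ (V₀/V)^(Q_out/(Q_in−Q_out)) = 7.436 × (582.2/381.202)^(-2.27989) = 2.83159 g.

2.832 g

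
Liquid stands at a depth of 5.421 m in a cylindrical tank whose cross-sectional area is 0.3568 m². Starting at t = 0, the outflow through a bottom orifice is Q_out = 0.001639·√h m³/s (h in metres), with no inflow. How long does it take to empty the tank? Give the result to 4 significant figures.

Accumulation of liquid (constant cross-section A): A dh/dt = −0.001639 √h.
∫ h^(−1/2) dh = −(0.001639/A) ∫ dt, giving 2√h = 2√h₀ − (0.001639/A) t.
Tank is empty when √h = 0: t_empty = 2A√h₀/0.001639.
t_empty = 2·0.3568·√5.421/0.001639 = 0.713600·2.32830/0.001639 = 1013.71 s.

1014 s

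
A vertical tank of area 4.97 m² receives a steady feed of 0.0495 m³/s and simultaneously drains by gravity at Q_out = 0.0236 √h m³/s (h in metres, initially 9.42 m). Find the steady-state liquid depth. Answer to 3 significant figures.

Level balance: A dh/dt = 0.0495 − 0.0236 √h. Setting dh/dt = 0:
Q_in = 0.0236 √h_ss ⇒ √h_ss = 0.0495/0.0236 = 2.0975.
h_ss = 2.0975² = 4.3993 m. (Since h₀ = 9.42 m > h_ss, the level will fall toward this value.)

4.40 m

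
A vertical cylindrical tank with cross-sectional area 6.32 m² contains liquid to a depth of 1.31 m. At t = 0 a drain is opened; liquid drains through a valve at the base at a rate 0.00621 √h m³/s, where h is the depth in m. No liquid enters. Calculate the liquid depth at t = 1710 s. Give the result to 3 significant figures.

0.0927 m

With no inflow, A dh/dt = −0.00621 √h.
This is separable: 2 d(√h)/dt = −0.00621/A, so √h = √h₀ − (0.00621/(2A)) t.
√h = √1.31 − 0.00621·1710/(2·6.32) = 1.1446 − 0.84012 = 0.30443.
h = 0.30443² = 0.092680 m.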